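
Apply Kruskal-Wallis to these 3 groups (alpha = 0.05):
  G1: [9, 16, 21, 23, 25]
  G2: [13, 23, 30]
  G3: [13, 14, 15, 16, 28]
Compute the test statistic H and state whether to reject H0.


Step 1: Combine all N = 13 observations and assign midranks.
sorted (value, group, rank): (9,G1,1), (13,G2,2.5), (13,G3,2.5), (14,G3,4), (15,G3,5), (16,G1,6.5), (16,G3,6.5), (21,G1,8), (23,G1,9.5), (23,G2,9.5), (25,G1,11), (28,G3,12), (30,G2,13)
Step 2: Sum ranks within each group.
R_1 = 36 (n_1 = 5)
R_2 = 25 (n_2 = 3)
R_3 = 30 (n_3 = 5)
Step 3: H = 12/(N(N+1)) * sum(R_i^2/n_i) - 3(N+1)
     = 12/(13*14) * (36^2/5 + 25^2/3 + 30^2/5) - 3*14
     = 0.065934 * 647.533 - 42
     = 0.694505.
Step 4: Ties present; correction factor C = 1 - 18/(13^3 - 13) = 0.991758. Corrected H = 0.694505 / 0.991758 = 0.700277.
Step 5: Under H0, H ~ chi^2(2); p-value = 0.704590.
Step 6: alpha = 0.05. fail to reject H0.

H = 0.7003, df = 2, p = 0.704590, fail to reject H0.


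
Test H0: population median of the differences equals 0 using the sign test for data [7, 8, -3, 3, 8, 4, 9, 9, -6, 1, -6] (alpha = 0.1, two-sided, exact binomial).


Step 1: Discard zero differences. Original n = 11; n_eff = number of nonzero differences = 11.
Nonzero differences (with sign): +7, +8, -3, +3, +8, +4, +9, +9, -6, +1, -6
Step 2: Count signs: positive = 8, negative = 3.
Step 3: Under H0: P(positive) = 0.5, so the number of positives S ~ Bin(11, 0.5).
Step 4: Two-sided exact p-value = sum of Bin(11,0.5) probabilities at or below the observed probability = 0.226562.
Step 5: alpha = 0.1. fail to reject H0.

n_eff = 11, pos = 8, neg = 3, p = 0.226562, fail to reject H0.


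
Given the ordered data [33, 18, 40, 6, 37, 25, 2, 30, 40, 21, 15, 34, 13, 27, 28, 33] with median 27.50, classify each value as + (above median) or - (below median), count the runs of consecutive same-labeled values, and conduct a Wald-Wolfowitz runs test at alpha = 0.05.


Step 1: Compute median = 27.50; label A = above, B = below.
Labels in order: ABABABBAABBABBAA  (n_A = 8, n_B = 8)
Step 2: Count runs R = 11.
Step 3: Under H0 (random ordering), E[R] = 2*n_A*n_B/(n_A+n_B) + 1 = 2*8*8/16 + 1 = 9.0000.
        Var[R] = 2*n_A*n_B*(2*n_A*n_B - n_A - n_B) / ((n_A+n_B)^2 * (n_A+n_B-1)) = 14336/3840 = 3.7333.
        SD[R] = 1.9322.
Step 4: Continuity-corrected z = (R - 0.5 - E[R]) / SD[R] = (11 - 0.5 - 9.0000) / 1.9322 = 0.7763.
Step 5: Two-sided p-value via normal approximation = 2*(1 - Phi(|z|)) = 0.437558.
Step 6: alpha = 0.05. fail to reject H0.

R = 11, z = 0.7763, p = 0.437558, fail to reject H0.


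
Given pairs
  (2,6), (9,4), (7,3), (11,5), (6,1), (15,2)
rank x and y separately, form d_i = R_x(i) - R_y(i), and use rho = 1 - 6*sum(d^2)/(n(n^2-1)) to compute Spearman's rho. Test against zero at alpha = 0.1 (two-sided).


Step 1: Rank x and y separately (midranks; no ties here).
rank(x): 2->1, 9->4, 7->3, 11->5, 6->2, 15->6
rank(y): 6->6, 4->4, 3->3, 5->5, 1->1, 2->2
Step 2: d_i = R_x(i) - R_y(i); compute d_i^2.
  (1-6)^2=25, (4-4)^2=0, (3-3)^2=0, (5-5)^2=0, (2-1)^2=1, (6-2)^2=16
sum(d^2) = 42.
Step 3: rho = 1 - 6*42 / (6*(6^2 - 1)) = 1 - 252/210 = -0.200000.
Step 4: Under H0, t = rho * sqrt((n-2)/(1-rho^2)) = -0.4082 ~ t(4).
Step 5: Two-sided p-value from the t-distribution with 4 df = 0.704000.
Step 6: alpha = 0.1. fail to reject H0.

rho = -0.2000, p = 0.704000, fail to reject H0 at alpha = 0.1.


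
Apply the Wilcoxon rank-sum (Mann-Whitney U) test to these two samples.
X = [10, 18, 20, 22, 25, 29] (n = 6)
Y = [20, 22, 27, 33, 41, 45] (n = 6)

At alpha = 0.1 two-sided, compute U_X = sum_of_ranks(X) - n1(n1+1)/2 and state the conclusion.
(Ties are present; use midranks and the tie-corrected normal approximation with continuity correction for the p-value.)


Step 1: Combine and sort all 12 observations; assign midranks.
sorted (value, group): (10,X), (18,X), (20,X), (20,Y), (22,X), (22,Y), (25,X), (27,Y), (29,X), (33,Y), (41,Y), (45,Y)
ranks: 10->1, 18->2, 20->3.5, 20->3.5, 22->5.5, 22->5.5, 25->7, 27->8, 29->9, 33->10, 41->11, 45->12
Step 2: Rank sum for X: R1 = 1 + 2 + 3.5 + 5.5 + 7 + 9 = 28.
Step 3: U_X = R1 - n1(n1+1)/2 = 28 - 6*7/2 = 28 - 21 = 7.
       U_Y = n1*n2 - U_X = 36 - 7 = 29.
Step 4: Ties are present, so use the tie-corrected normal approximation (with continuity correction) for the p-value.
Step 5: p-value = 0.091554; compare to alpha = 0.1. reject H0.

U_X = 7, p = 0.091554, reject H0 at alpha = 0.1.


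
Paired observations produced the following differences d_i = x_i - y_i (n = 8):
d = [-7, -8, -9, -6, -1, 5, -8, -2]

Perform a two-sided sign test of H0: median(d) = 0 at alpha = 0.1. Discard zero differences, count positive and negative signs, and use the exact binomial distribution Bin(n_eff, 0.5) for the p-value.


Step 1: Discard zero differences. Original n = 8; n_eff = number of nonzero differences = 8.
Nonzero differences (with sign): -7, -8, -9, -6, -1, +5, -8, -2
Step 2: Count signs: positive = 1, negative = 7.
Step 3: Under H0: P(positive) = 0.5, so the number of positives S ~ Bin(8, 0.5).
Step 4: Two-sided exact p-value = sum of Bin(8,0.5) probabilities at or below the observed probability = 0.070312.
Step 5: alpha = 0.1. reject H0.

n_eff = 8, pos = 1, neg = 7, p = 0.070312, reject H0.


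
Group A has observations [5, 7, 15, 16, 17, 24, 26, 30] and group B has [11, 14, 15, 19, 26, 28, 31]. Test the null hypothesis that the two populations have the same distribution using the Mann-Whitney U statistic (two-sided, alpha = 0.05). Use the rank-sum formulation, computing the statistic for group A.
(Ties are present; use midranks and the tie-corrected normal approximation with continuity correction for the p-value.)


Step 1: Combine and sort all 15 observations; assign midranks.
sorted (value, group): (5,X), (7,X), (11,Y), (14,Y), (15,X), (15,Y), (16,X), (17,X), (19,Y), (24,X), (26,X), (26,Y), (28,Y), (30,X), (31,Y)
ranks: 5->1, 7->2, 11->3, 14->4, 15->5.5, 15->5.5, 16->7, 17->8, 19->9, 24->10, 26->11.5, 26->11.5, 28->13, 30->14, 31->15
Step 2: Rank sum for X: R1 = 1 + 2 + 5.5 + 7 + 8 + 10 + 11.5 + 14 = 59.
Step 3: U_X = R1 - n1(n1+1)/2 = 59 - 8*9/2 = 59 - 36 = 23.
       U_Y = n1*n2 - U_X = 56 - 23 = 33.
Step 4: Ties are present, so use the tie-corrected normal approximation (with continuity correction) for the p-value.
Step 5: p-value = 0.601875; compare to alpha = 0.05. fail to reject H0.

U_X = 23, p = 0.601875, fail to reject H0 at alpha = 0.05.


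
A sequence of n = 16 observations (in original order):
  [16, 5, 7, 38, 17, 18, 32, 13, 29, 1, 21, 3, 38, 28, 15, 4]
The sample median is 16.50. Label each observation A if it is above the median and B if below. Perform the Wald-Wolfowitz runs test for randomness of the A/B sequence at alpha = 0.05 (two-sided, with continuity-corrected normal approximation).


Step 1: Compute median = 16.50; label A = above, B = below.
Labels in order: BBBAAAABABABAABB  (n_A = 8, n_B = 8)
Step 2: Count runs R = 9.
Step 3: Under H0 (random ordering), E[R] = 2*n_A*n_B/(n_A+n_B) + 1 = 2*8*8/16 + 1 = 9.0000.
        Var[R] = 2*n_A*n_B*(2*n_A*n_B - n_A - n_B) / ((n_A+n_B)^2 * (n_A+n_B-1)) = 14336/3840 = 3.7333.
        SD[R] = 1.9322.
Step 4: R = E[R], so z = 0 with no continuity correction.
Step 5: Two-sided p-value via normal approximation = 2*(1 - Phi(|z|)) = 1.000000.
Step 6: alpha = 0.05. fail to reject H0.

R = 9, z = 0.0000, p = 1.000000, fail to reject H0.


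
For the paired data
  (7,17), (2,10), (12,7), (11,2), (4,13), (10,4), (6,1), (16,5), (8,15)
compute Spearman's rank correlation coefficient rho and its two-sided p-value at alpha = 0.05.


Step 1: Rank x and y separately (midranks; no ties here).
rank(x): 7->4, 2->1, 12->8, 11->7, 4->2, 10->6, 6->3, 16->9, 8->5
rank(y): 17->9, 10->6, 7->5, 2->2, 13->7, 4->3, 1->1, 5->4, 15->8
Step 2: d_i = R_x(i) - R_y(i); compute d_i^2.
  (4-9)^2=25, (1-6)^2=25, (8-5)^2=9, (7-2)^2=25, (2-7)^2=25, (6-3)^2=9, (3-1)^2=4, (9-4)^2=25, (5-8)^2=9
sum(d^2) = 156.
Step 3: rho = 1 - 6*156 / (9*(9^2 - 1)) = 1 - 936/720 = -0.300000.
Step 4: Under H0, t = rho * sqrt((n-2)/(1-rho^2)) = -0.8321 ~ t(7).
Step 5: Two-sided p-value from the t-distribution with 7 df = 0.432845.
Step 6: alpha = 0.05. fail to reject H0.

rho = -0.3000, p = 0.432845, fail to reject H0 at alpha = 0.05.


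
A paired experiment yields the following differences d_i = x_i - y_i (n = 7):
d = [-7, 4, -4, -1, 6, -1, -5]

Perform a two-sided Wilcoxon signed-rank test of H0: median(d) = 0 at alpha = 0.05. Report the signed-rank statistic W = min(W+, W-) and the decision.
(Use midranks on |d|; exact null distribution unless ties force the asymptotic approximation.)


Step 1: Drop any zero differences (none here) and take |d_i|.
|d| = [7, 4, 4, 1, 6, 1, 5]
Step 2: Midrank |d_i| (ties get averaged ranks).
ranks: |7|->7, |4|->3.5, |4|->3.5, |1|->1.5, |6|->6, |1|->1.5, |5|->5
Step 3: Attach original signs; sum ranks with positive sign and with negative sign.
W+ = 3.5 + 6 = 9.5
W- = 7 + 3.5 + 1.5 + 1.5 + 5 = 18.5
(Check: W+ + W- = 28 should equal n(n+1)/2 = 28.)
Step 4: Test statistic W = min(W+, W-) = 9.5.
Step 5: Ties in |d|, so use the tie-corrected normal approximation.
        E[W] = n(n+1)/4 = 7*8/4 = 14.
        Tie groups: |d|=1 (t=2), |d|=4 (t=2); sum(t^3 - t) = 12.
        Var[W] = n(n+1)(2n+1)/24 - sum(t^3-t)/48 = 840/24 - 12/48 = 34.75.
        z = (W - E[W]) / sqrt(Var[W]) = (9.5 - 14) / 5.8949 = -0.7634.
        Two-sided p = 2*Phi(z) = 0.445243.
Step 6: alpha = 0.05. fail to reject H0.

W+ = 9.5, W- = 18.5, W = min = 9.5, p = 0.445243, fail to reject H0.


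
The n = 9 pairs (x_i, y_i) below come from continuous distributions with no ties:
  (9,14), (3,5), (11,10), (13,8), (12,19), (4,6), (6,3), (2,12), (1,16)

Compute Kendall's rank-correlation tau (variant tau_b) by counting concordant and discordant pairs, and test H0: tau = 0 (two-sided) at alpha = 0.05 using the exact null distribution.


Step 1: Enumerate the 36 unordered pairs (i,j) with i<j and classify each by sign(x_j-x_i) * sign(y_j-y_i).
  (1,2):dx=-6,dy=-9->C; (1,3):dx=+2,dy=-4->D; (1,4):dx=+4,dy=-6->D; (1,5):dx=+3,dy=+5->C
  (1,6):dx=-5,dy=-8->C; (1,7):dx=-3,dy=-11->C; (1,8):dx=-7,dy=-2->C; (1,9):dx=-8,dy=+2->D
  (2,3):dx=+8,dy=+5->C; (2,4):dx=+10,dy=+3->C; (2,5):dx=+9,dy=+14->C; (2,6):dx=+1,dy=+1->C
  (2,7):dx=+3,dy=-2->D; (2,8):dx=-1,dy=+7->D; (2,9):dx=-2,dy=+11->D; (3,4):dx=+2,dy=-2->D
  (3,5):dx=+1,dy=+9->C; (3,6):dx=-7,dy=-4->C; (3,7):dx=-5,dy=-7->C; (3,8):dx=-9,dy=+2->D
  (3,9):dx=-10,dy=+6->D; (4,5):dx=-1,dy=+11->D; (4,6):dx=-9,dy=-2->C; (4,7):dx=-7,dy=-5->C
  (4,8):dx=-11,dy=+4->D; (4,9):dx=-12,dy=+8->D; (5,6):dx=-8,dy=-13->C; (5,7):dx=-6,dy=-16->C
  (5,8):dx=-10,dy=-7->C; (5,9):dx=-11,dy=-3->C; (6,7):dx=+2,dy=-3->D; (6,8):dx=-2,dy=+6->D
  (6,9):dx=-3,dy=+10->D; (7,8):dx=-4,dy=+9->D; (7,9):dx=-5,dy=+13->D; (8,9):dx=-1,dy=+4->D
Step 2: C = 18, D = 18, total pairs = 36.
Step 3: tau = (C - D)/(n(n-1)/2) = (18 - 18)/36 = 0.000000.
Step 4: Exact two-sided p-value (enumerate n! = 362880 permutations of y under H0): p = 1.000000.
Step 5: alpha = 0.05. fail to reject H0.

tau_b = 0.0000 (C=18, D=18), p = 1.000000, fail to reject H0.


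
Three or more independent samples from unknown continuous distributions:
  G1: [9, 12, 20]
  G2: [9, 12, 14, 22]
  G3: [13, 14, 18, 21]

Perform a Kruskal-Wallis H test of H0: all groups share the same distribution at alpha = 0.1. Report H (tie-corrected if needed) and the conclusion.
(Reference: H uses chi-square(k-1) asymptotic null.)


Step 1: Combine all N = 11 observations and assign midranks.
sorted (value, group, rank): (9,G1,1.5), (9,G2,1.5), (12,G1,3.5), (12,G2,3.5), (13,G3,5), (14,G2,6.5), (14,G3,6.5), (18,G3,8), (20,G1,9), (21,G3,10), (22,G2,11)
Step 2: Sum ranks within each group.
R_1 = 14 (n_1 = 3)
R_2 = 22.5 (n_2 = 4)
R_3 = 29.5 (n_3 = 4)
Step 3: H = 12/(N(N+1)) * sum(R_i^2/n_i) - 3(N+1)
     = 12/(11*12) * (14^2/3 + 22.5^2/4 + 29.5^2/4) - 3*12
     = 0.090909 * 409.458 - 36
     = 1.223485.
Step 4: Ties present; correction factor C = 1 - 18/(11^3 - 11) = 0.986364. Corrected H = 1.223485 / 0.986364 = 1.240399.
Step 5: Under H0, H ~ chi^2(2); p-value = 0.537837.
Step 6: alpha = 0.1. fail to reject H0.

H = 1.2404, df = 2, p = 0.537837, fail to reject H0.


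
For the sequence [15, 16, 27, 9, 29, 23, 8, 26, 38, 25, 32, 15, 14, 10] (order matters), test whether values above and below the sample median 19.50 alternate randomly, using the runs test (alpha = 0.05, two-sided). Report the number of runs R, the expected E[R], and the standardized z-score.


Step 1: Compute median = 19.50; label A = above, B = below.
Labels in order: BBABAABAAAABBB  (n_A = 7, n_B = 7)
Step 2: Count runs R = 7.
Step 3: Under H0 (random ordering), E[R] = 2*n_A*n_B/(n_A+n_B) + 1 = 2*7*7/14 + 1 = 8.0000.
        Var[R] = 2*n_A*n_B*(2*n_A*n_B - n_A - n_B) / ((n_A+n_B)^2 * (n_A+n_B-1)) = 8232/2548 = 3.2308.
        SD[R] = 1.7974.
Step 4: Continuity-corrected z = (R + 0.5 - E[R]) / SD[R] = (7 + 0.5 - 8.0000) / 1.7974 = -0.2782.
Step 5: Two-sided p-value via normal approximation = 2*(1 - Phi(|z|)) = 0.780879.
Step 6: alpha = 0.05. fail to reject H0.

R = 7, z = -0.2782, p = 0.780879, fail to reject H0.


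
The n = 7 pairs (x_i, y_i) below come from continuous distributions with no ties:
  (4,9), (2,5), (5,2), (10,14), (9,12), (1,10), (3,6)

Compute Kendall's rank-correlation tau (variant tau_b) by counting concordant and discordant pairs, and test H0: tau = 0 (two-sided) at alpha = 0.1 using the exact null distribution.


Step 1: Enumerate the 21 unordered pairs (i,j) with i<j and classify each by sign(x_j-x_i) * sign(y_j-y_i).
  (1,2):dx=-2,dy=-4->C; (1,3):dx=+1,dy=-7->D; (1,4):dx=+6,dy=+5->C; (1,5):dx=+5,dy=+3->C
  (1,6):dx=-3,dy=+1->D; (1,7):dx=-1,dy=-3->C; (2,3):dx=+3,dy=-3->D; (2,4):dx=+8,dy=+9->C
  (2,5):dx=+7,dy=+7->C; (2,6):dx=-1,dy=+5->D; (2,7):dx=+1,dy=+1->C; (3,4):dx=+5,dy=+12->C
  (3,5):dx=+4,dy=+10->C; (3,6):dx=-4,dy=+8->D; (3,7):dx=-2,dy=+4->D; (4,5):dx=-1,dy=-2->C
  (4,6):dx=-9,dy=-4->C; (4,7):dx=-7,dy=-8->C; (5,6):dx=-8,dy=-2->C; (5,7):dx=-6,dy=-6->C
  (6,7):dx=+2,dy=-4->D
Step 2: C = 14, D = 7, total pairs = 21.
Step 3: tau = (C - D)/(n(n-1)/2) = (14 - 7)/21 = 0.333333.
Step 4: Exact two-sided p-value (enumerate n! = 5040 permutations of y under H0): p = 0.381349.
Step 5: alpha = 0.1. fail to reject H0.

tau_b = 0.3333 (C=14, D=7), p = 0.381349, fail to reject H0.


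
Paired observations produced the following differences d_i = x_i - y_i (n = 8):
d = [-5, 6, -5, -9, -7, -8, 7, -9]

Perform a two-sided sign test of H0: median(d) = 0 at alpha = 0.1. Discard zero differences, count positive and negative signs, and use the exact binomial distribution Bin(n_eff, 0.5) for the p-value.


Step 1: Discard zero differences. Original n = 8; n_eff = number of nonzero differences = 8.
Nonzero differences (with sign): -5, +6, -5, -9, -7, -8, +7, -9
Step 2: Count signs: positive = 2, negative = 6.
Step 3: Under H0: P(positive) = 0.5, so the number of positives S ~ Bin(8, 0.5).
Step 4: Two-sided exact p-value = sum of Bin(8,0.5) probabilities at or below the observed probability = 0.289062.
Step 5: alpha = 0.1. fail to reject H0.

n_eff = 8, pos = 2, neg = 6, p = 0.289062, fail to reject H0.


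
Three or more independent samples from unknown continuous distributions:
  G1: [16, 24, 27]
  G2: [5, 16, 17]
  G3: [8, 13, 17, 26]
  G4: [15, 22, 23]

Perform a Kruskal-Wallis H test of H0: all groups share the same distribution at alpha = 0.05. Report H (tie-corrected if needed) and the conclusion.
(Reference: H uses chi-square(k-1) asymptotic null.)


Step 1: Combine all N = 13 observations and assign midranks.
sorted (value, group, rank): (5,G2,1), (8,G3,2), (13,G3,3), (15,G4,4), (16,G1,5.5), (16,G2,5.5), (17,G2,7.5), (17,G3,7.5), (22,G4,9), (23,G4,10), (24,G1,11), (26,G3,12), (27,G1,13)
Step 2: Sum ranks within each group.
R_1 = 29.5 (n_1 = 3)
R_2 = 14 (n_2 = 3)
R_3 = 24.5 (n_3 = 4)
R_4 = 23 (n_4 = 3)
Step 3: H = 12/(N(N+1)) * sum(R_i^2/n_i) - 3(N+1)
     = 12/(13*14) * (29.5^2/3 + 14^2/3 + 24.5^2/4 + 23^2/3) - 3*14
     = 0.065934 * 681.812 - 42
     = 2.954670.
Step 4: Ties present; correction factor C = 1 - 12/(13^3 - 13) = 0.994505. Corrected H = 2.954670 / 0.994505 = 2.970994.
Step 5: Under H0, H ~ chi^2(3); p-value = 0.396119.
Step 6: alpha = 0.05. fail to reject H0.

H = 2.9710, df = 3, p = 0.396119, fail to reject H0.


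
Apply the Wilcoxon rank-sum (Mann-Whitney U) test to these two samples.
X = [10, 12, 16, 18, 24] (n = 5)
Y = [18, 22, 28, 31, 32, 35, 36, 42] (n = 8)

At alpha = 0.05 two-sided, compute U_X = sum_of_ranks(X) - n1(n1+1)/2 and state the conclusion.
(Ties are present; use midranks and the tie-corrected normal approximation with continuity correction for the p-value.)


Step 1: Combine and sort all 13 observations; assign midranks.
sorted (value, group): (10,X), (12,X), (16,X), (18,X), (18,Y), (22,Y), (24,X), (28,Y), (31,Y), (32,Y), (35,Y), (36,Y), (42,Y)
ranks: 10->1, 12->2, 16->3, 18->4.5, 18->4.5, 22->6, 24->7, 28->8, 31->9, 32->10, 35->11, 36->12, 42->13
Step 2: Rank sum for X: R1 = 1 + 2 + 3 + 4.5 + 7 = 17.5.
Step 3: U_X = R1 - n1(n1+1)/2 = 17.5 - 5*6/2 = 17.5 - 15 = 2.5.
       U_Y = n1*n2 - U_X = 40 - 2.5 = 37.5.
Step 4: Ties are present, so use the tie-corrected normal approximation (with continuity correction) for the p-value.
Step 5: p-value = 0.012704; compare to alpha = 0.05. reject H0.

U_X = 2.5, p = 0.012704, reject H0 at alpha = 0.05.


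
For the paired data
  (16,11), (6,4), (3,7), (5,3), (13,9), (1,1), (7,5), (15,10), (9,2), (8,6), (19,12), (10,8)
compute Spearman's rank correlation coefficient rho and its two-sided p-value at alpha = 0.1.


Step 1: Rank x and y separately (midranks; no ties here).
rank(x): 16->11, 6->4, 3->2, 5->3, 13->9, 1->1, 7->5, 15->10, 9->7, 8->6, 19->12, 10->8
rank(y): 11->11, 4->4, 7->7, 3->3, 9->9, 1->1, 5->5, 10->10, 2->2, 6->6, 12->12, 8->8
Step 2: d_i = R_x(i) - R_y(i); compute d_i^2.
  (11-11)^2=0, (4-4)^2=0, (2-7)^2=25, (3-3)^2=0, (9-9)^2=0, (1-1)^2=0, (5-5)^2=0, (10-10)^2=0, (7-2)^2=25, (6-6)^2=0, (12-12)^2=0, (8-8)^2=0
sum(d^2) = 50.
Step 3: rho = 1 - 6*50 / (12*(12^2 - 1)) = 1 - 300/1716 = 0.825175.
Step 4: Under H0, t = rho * sqrt((n-2)/(1-rho^2)) = 4.6195 ~ t(10).
Step 5: Two-sided p-value from the t-distribution with 10 df = 0.000951.
Step 6: alpha = 0.1. reject H0.

rho = 0.8252, p = 0.000951, reject H0 at alpha = 0.1.


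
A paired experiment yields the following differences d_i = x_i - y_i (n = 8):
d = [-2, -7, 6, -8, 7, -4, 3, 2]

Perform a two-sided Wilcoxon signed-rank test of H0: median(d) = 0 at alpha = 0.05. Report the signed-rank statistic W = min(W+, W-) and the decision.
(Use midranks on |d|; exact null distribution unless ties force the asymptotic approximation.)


Step 1: Drop any zero differences (none here) and take |d_i|.
|d| = [2, 7, 6, 8, 7, 4, 3, 2]
Step 2: Midrank |d_i| (ties get averaged ranks).
ranks: |2|->1.5, |7|->6.5, |6|->5, |8|->8, |7|->6.5, |4|->4, |3|->3, |2|->1.5
Step 3: Attach original signs; sum ranks with positive sign and with negative sign.
W+ = 5 + 6.5 + 3 + 1.5 = 16
W- = 1.5 + 6.5 + 8 + 4 = 20
(Check: W+ + W- = 36 should equal n(n+1)/2 = 36.)
Step 4: Test statistic W = min(W+, W-) = 16.
Step 5: Ties in |d|, so use the tie-corrected normal approximation.
        E[W] = n(n+1)/4 = 8*9/4 = 18.
        Tie groups: |d|=2 (t=2), |d|=7 (t=2); sum(t^3 - t) = 12.
        Var[W] = n(n+1)(2n+1)/24 - sum(t^3-t)/48 = 1224/24 - 12/48 = 50.75.
        z = (W - E[W]) / sqrt(Var[W]) = (16 - 18) / 7.1239 = -0.2807.
        Two-sided p = 2*Phi(z) = 0.778906.
Step 6: alpha = 0.05. fail to reject H0.

W+ = 16, W- = 20, W = min = 16, p = 0.778906, fail to reject H0.


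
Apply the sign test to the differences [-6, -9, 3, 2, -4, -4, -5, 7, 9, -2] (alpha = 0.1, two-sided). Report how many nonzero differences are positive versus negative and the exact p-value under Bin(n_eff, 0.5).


Step 1: Discard zero differences. Original n = 10; n_eff = number of nonzero differences = 10.
Nonzero differences (with sign): -6, -9, +3, +2, -4, -4, -5, +7, +9, -2
Step 2: Count signs: positive = 4, negative = 6.
Step 3: Under H0: P(positive) = 0.5, so the number of positives S ~ Bin(10, 0.5).
Step 4: Two-sided exact p-value = sum of Bin(10,0.5) probabilities at or below the observed probability = 0.753906.
Step 5: alpha = 0.1. fail to reject H0.

n_eff = 10, pos = 4, neg = 6, p = 0.753906, fail to reject H0.


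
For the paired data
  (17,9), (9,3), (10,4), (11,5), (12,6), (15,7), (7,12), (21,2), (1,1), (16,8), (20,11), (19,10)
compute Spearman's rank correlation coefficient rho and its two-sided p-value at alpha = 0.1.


Step 1: Rank x and y separately (midranks; no ties here).
rank(x): 17->9, 9->3, 10->4, 11->5, 12->6, 15->7, 7->2, 21->12, 1->1, 16->8, 20->11, 19->10
rank(y): 9->9, 3->3, 4->4, 5->5, 6->6, 7->7, 12->12, 2->2, 1->1, 8->8, 11->11, 10->10
Step 2: d_i = R_x(i) - R_y(i); compute d_i^2.
  (9-9)^2=0, (3-3)^2=0, (4-4)^2=0, (5-5)^2=0, (6-6)^2=0, (7-7)^2=0, (2-12)^2=100, (12-2)^2=100, (1-1)^2=0, (8-8)^2=0, (11-11)^2=0, (10-10)^2=0
sum(d^2) = 200.
Step 3: rho = 1 - 6*200 / (12*(12^2 - 1)) = 1 - 1200/1716 = 0.300699.
Step 4: Under H0, t = rho * sqrt((n-2)/(1-rho^2)) = 0.9970 ~ t(10).
Step 5: Two-sided p-value from the t-distribution with 10 df = 0.342260.
Step 6: alpha = 0.1. fail to reject H0.

rho = 0.3007, p = 0.342260, fail to reject H0 at alpha = 0.1.


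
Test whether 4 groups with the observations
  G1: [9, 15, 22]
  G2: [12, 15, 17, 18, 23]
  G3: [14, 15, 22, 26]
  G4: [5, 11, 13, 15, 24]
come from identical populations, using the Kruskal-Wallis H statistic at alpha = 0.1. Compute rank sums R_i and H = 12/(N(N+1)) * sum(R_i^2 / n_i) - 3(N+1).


Step 1: Combine all N = 17 observations and assign midranks.
sorted (value, group, rank): (5,G4,1), (9,G1,2), (11,G4,3), (12,G2,4), (13,G4,5), (14,G3,6), (15,G1,8.5), (15,G2,8.5), (15,G3,8.5), (15,G4,8.5), (17,G2,11), (18,G2,12), (22,G1,13.5), (22,G3,13.5), (23,G2,15), (24,G4,16), (26,G3,17)
Step 2: Sum ranks within each group.
R_1 = 24 (n_1 = 3)
R_2 = 50.5 (n_2 = 5)
R_3 = 45 (n_3 = 4)
R_4 = 33.5 (n_4 = 5)
Step 3: H = 12/(N(N+1)) * sum(R_i^2/n_i) - 3(N+1)
     = 12/(17*18) * (24^2/3 + 50.5^2/5 + 45^2/4 + 33.5^2/5) - 3*18
     = 0.039216 * 1432.75 - 54
     = 2.186275.
Step 4: Ties present; correction factor C = 1 - 66/(17^3 - 17) = 0.986520. Corrected H = 2.186275 / 0.986520 = 2.216149.
Step 5: Under H0, H ~ chi^2(3); p-value = 0.528775.
Step 6: alpha = 0.1. fail to reject H0.

H = 2.2161, df = 3, p = 0.528775, fail to reject H0.


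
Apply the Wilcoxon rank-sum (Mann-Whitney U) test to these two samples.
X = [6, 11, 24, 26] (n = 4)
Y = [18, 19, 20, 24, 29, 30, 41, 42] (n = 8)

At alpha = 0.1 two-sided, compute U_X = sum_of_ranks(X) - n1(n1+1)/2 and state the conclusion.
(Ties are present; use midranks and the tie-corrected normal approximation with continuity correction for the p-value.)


Step 1: Combine and sort all 12 observations; assign midranks.
sorted (value, group): (6,X), (11,X), (18,Y), (19,Y), (20,Y), (24,X), (24,Y), (26,X), (29,Y), (30,Y), (41,Y), (42,Y)
ranks: 6->1, 11->2, 18->3, 19->4, 20->5, 24->6.5, 24->6.5, 26->8, 29->9, 30->10, 41->11, 42->12
Step 2: Rank sum for X: R1 = 1 + 2 + 6.5 + 8 = 17.5.
Step 3: U_X = R1 - n1(n1+1)/2 = 17.5 - 4*5/2 = 17.5 - 10 = 7.5.
       U_Y = n1*n2 - U_X = 32 - 7.5 = 24.5.
Step 4: Ties are present, so use the tie-corrected normal approximation (with continuity correction) for the p-value.
Step 5: p-value = 0.173478; compare to alpha = 0.1. fail to reject H0.

U_X = 7.5, p = 0.173478, fail to reject H0 at alpha = 0.1.


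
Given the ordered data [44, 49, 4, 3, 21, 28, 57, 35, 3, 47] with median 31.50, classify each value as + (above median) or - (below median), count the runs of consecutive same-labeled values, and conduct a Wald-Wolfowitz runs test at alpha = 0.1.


Step 1: Compute median = 31.50; label A = above, B = below.
Labels in order: AABBBBAABA  (n_A = 5, n_B = 5)
Step 2: Count runs R = 5.
Step 3: Under H0 (random ordering), E[R] = 2*n_A*n_B/(n_A+n_B) + 1 = 2*5*5/10 + 1 = 6.0000.
        Var[R] = 2*n_A*n_B*(2*n_A*n_B - n_A - n_B) / ((n_A+n_B)^2 * (n_A+n_B-1)) = 2000/900 = 2.2222.
        SD[R] = 1.4907.
Step 4: Continuity-corrected z = (R + 0.5 - E[R]) / SD[R] = (5 + 0.5 - 6.0000) / 1.4907 = -0.3354.
Step 5: Two-sided p-value via normal approximation = 2*(1 - Phi(|z|)) = 0.737316.
Step 6: alpha = 0.1. fail to reject H0.

R = 5, z = -0.3354, p = 0.737316, fail to reject H0.


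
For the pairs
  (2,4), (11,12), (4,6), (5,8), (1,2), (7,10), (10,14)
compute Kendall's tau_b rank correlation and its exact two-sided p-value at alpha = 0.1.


Step 1: Enumerate the 21 unordered pairs (i,j) with i<j and classify each by sign(x_j-x_i) * sign(y_j-y_i).
  (1,2):dx=+9,dy=+8->C; (1,3):dx=+2,dy=+2->C; (1,4):dx=+3,dy=+4->C; (1,5):dx=-1,dy=-2->C
  (1,6):dx=+5,dy=+6->C; (1,7):dx=+8,dy=+10->C; (2,3):dx=-7,dy=-6->C; (2,4):dx=-6,dy=-4->C
  (2,5):dx=-10,dy=-10->C; (2,6):dx=-4,dy=-2->C; (2,7):dx=-1,dy=+2->D; (3,4):dx=+1,dy=+2->C
  (3,5):dx=-3,dy=-4->C; (3,6):dx=+3,dy=+4->C; (3,7):dx=+6,dy=+8->C; (4,5):dx=-4,dy=-6->C
  (4,6):dx=+2,dy=+2->C; (4,7):dx=+5,dy=+6->C; (5,6):dx=+6,dy=+8->C; (5,7):dx=+9,dy=+12->C
  (6,7):dx=+3,dy=+4->C
Step 2: C = 20, D = 1, total pairs = 21.
Step 3: tau = (C - D)/(n(n-1)/2) = (20 - 1)/21 = 0.904762.
Step 4: Exact two-sided p-value (enumerate n! = 5040 permutations of y under H0): p = 0.002778.
Step 5: alpha = 0.1. reject H0.

tau_b = 0.9048 (C=20, D=1), p = 0.002778, reject H0.


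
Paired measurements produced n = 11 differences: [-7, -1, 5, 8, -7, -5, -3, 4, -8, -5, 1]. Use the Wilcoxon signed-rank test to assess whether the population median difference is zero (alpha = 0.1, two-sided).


Step 1: Drop any zero differences (none here) and take |d_i|.
|d| = [7, 1, 5, 8, 7, 5, 3, 4, 8, 5, 1]
Step 2: Midrank |d_i| (ties get averaged ranks).
ranks: |7|->8.5, |1|->1.5, |5|->6, |8|->10.5, |7|->8.5, |5|->6, |3|->3, |4|->4, |8|->10.5, |5|->6, |1|->1.5
Step 3: Attach original signs; sum ranks with positive sign and with negative sign.
W+ = 6 + 10.5 + 4 + 1.5 = 22
W- = 8.5 + 1.5 + 8.5 + 6 + 3 + 10.5 + 6 = 44
(Check: W+ + W- = 66 should equal n(n+1)/2 = 66.)
Step 4: Test statistic W = min(W+, W-) = 22.
Step 5: Ties in |d|, so use the tie-corrected normal approximation.
        E[W] = n(n+1)/4 = 11*12/4 = 33.
        Tie groups: |d|=1 (t=2), |d|=5 (t=3), |d|=7 (t=2), |d|=8 (t=2); sum(t^3 - t) = 42.
        Var[W] = n(n+1)(2n+1)/24 - sum(t^3-t)/48 = 3036/24 - 42/48 = 125.625.
        z = (W - E[W]) / sqrt(Var[W]) = (22 - 33) / 11.2083 = -0.9814.
        Two-sided p = 2*Phi(z) = 0.326386.
Step 6: alpha = 0.1. fail to reject H0.

W+ = 22, W- = 44, W = min = 22, p = 0.326386, fail to reject H0.


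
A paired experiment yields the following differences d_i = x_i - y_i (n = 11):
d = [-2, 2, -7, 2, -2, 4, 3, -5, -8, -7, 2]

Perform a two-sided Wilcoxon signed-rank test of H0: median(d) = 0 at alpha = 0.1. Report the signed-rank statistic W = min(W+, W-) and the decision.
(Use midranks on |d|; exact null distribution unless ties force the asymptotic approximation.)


Step 1: Drop any zero differences (none here) and take |d_i|.
|d| = [2, 2, 7, 2, 2, 4, 3, 5, 8, 7, 2]
Step 2: Midrank |d_i| (ties get averaged ranks).
ranks: |2|->3, |2|->3, |7|->9.5, |2|->3, |2|->3, |4|->7, |3|->6, |5|->8, |8|->11, |7|->9.5, |2|->3
Step 3: Attach original signs; sum ranks with positive sign and with negative sign.
W+ = 3 + 3 + 7 + 6 + 3 = 22
W- = 3 + 9.5 + 3 + 8 + 11 + 9.5 = 44
(Check: W+ + W- = 66 should equal n(n+1)/2 = 66.)
Step 4: Test statistic W = min(W+, W-) = 22.
Step 5: Ties in |d|, so use the tie-corrected normal approximation.
        E[W] = n(n+1)/4 = 11*12/4 = 33.
        Tie groups: |d|=2 (t=5), |d|=7 (t=2); sum(t^3 - t) = 126.
        Var[W] = n(n+1)(2n+1)/24 - sum(t^3-t)/48 = 3036/24 - 126/48 = 123.875.
        z = (W - E[W]) / sqrt(Var[W]) = (22 - 33) / 11.1299 = -0.9883.
        Two-sided p = 2*Phi(z) = 0.322992.
Step 6: alpha = 0.1. fail to reject H0.

W+ = 22, W- = 44, W = min = 22, p = 0.322992, fail to reject H0.


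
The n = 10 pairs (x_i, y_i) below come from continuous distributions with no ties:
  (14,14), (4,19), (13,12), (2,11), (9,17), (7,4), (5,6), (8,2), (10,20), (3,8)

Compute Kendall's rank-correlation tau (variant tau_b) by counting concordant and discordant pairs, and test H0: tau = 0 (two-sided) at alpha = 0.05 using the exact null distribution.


Step 1: Enumerate the 45 unordered pairs (i,j) with i<j and classify each by sign(x_j-x_i) * sign(y_j-y_i).
  (1,2):dx=-10,dy=+5->D; (1,3):dx=-1,dy=-2->C; (1,4):dx=-12,dy=-3->C; (1,5):dx=-5,dy=+3->D
  (1,6):dx=-7,dy=-10->C; (1,7):dx=-9,dy=-8->C; (1,8):dx=-6,dy=-12->C; (1,9):dx=-4,dy=+6->D
  (1,10):dx=-11,dy=-6->C; (2,3):dx=+9,dy=-7->D; (2,4):dx=-2,dy=-8->C; (2,5):dx=+5,dy=-2->D
  (2,6):dx=+3,dy=-15->D; (2,7):dx=+1,dy=-13->D; (2,8):dx=+4,dy=-17->D; (2,9):dx=+6,dy=+1->C
  (2,10):dx=-1,dy=-11->C; (3,4):dx=-11,dy=-1->C; (3,5):dx=-4,dy=+5->D; (3,6):dx=-6,dy=-8->C
  (3,7):dx=-8,dy=-6->C; (3,8):dx=-5,dy=-10->C; (3,9):dx=-3,dy=+8->D; (3,10):dx=-10,dy=-4->C
  (4,5):dx=+7,dy=+6->C; (4,6):dx=+5,dy=-7->D; (4,7):dx=+3,dy=-5->D; (4,8):dx=+6,dy=-9->D
  (4,9):dx=+8,dy=+9->C; (4,10):dx=+1,dy=-3->D; (5,6):dx=-2,dy=-13->C; (5,7):dx=-4,dy=-11->C
  (5,8):dx=-1,dy=-15->C; (5,9):dx=+1,dy=+3->C; (5,10):dx=-6,dy=-9->C; (6,7):dx=-2,dy=+2->D
  (6,8):dx=+1,dy=-2->D; (6,9):dx=+3,dy=+16->C; (6,10):dx=-4,dy=+4->D; (7,8):dx=+3,dy=-4->D
  (7,9):dx=+5,dy=+14->C; (7,10):dx=-2,dy=+2->D; (8,9):dx=+2,dy=+18->C; (8,10):dx=-5,dy=+6->D
  (9,10):dx=-7,dy=-12->C
Step 2: C = 25, D = 20, total pairs = 45.
Step 3: tau = (C - D)/(n(n-1)/2) = (25 - 20)/45 = 0.111111.
Step 4: Exact two-sided p-value (enumerate n! = 3628800 permutations of y under H0): p = 0.727490.
Step 5: alpha = 0.05. fail to reject H0.

tau_b = 0.1111 (C=25, D=20), p = 0.727490, fail to reject H0.


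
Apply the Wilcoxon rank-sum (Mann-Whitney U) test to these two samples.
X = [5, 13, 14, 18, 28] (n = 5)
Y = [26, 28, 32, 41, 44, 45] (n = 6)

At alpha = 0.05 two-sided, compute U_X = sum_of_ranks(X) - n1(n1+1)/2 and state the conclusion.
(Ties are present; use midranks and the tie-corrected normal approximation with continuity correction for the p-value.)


Step 1: Combine and sort all 11 observations; assign midranks.
sorted (value, group): (5,X), (13,X), (14,X), (18,X), (26,Y), (28,X), (28,Y), (32,Y), (41,Y), (44,Y), (45,Y)
ranks: 5->1, 13->2, 14->3, 18->4, 26->5, 28->6.5, 28->6.5, 32->8, 41->9, 44->10, 45->11
Step 2: Rank sum for X: R1 = 1 + 2 + 3 + 4 + 6.5 = 16.5.
Step 3: U_X = R1 - n1(n1+1)/2 = 16.5 - 5*6/2 = 16.5 - 15 = 1.5.
       U_Y = n1*n2 - U_X = 30 - 1.5 = 28.5.
Step 4: Ties are present, so use the tie-corrected normal approximation (with continuity correction) for the p-value.
Step 5: p-value = 0.017365; compare to alpha = 0.05. reject H0.

U_X = 1.5, p = 0.017365, reject H0 at alpha = 0.05.


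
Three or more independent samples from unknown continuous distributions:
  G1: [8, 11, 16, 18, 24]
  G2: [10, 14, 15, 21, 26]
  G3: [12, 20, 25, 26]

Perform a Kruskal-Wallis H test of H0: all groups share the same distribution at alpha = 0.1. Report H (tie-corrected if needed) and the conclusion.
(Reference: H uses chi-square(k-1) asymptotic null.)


Step 1: Combine all N = 14 observations and assign midranks.
sorted (value, group, rank): (8,G1,1), (10,G2,2), (11,G1,3), (12,G3,4), (14,G2,5), (15,G2,6), (16,G1,7), (18,G1,8), (20,G3,9), (21,G2,10), (24,G1,11), (25,G3,12), (26,G2,13.5), (26,G3,13.5)
Step 2: Sum ranks within each group.
R_1 = 30 (n_1 = 5)
R_2 = 36.5 (n_2 = 5)
R_3 = 38.5 (n_3 = 4)
Step 3: H = 12/(N(N+1)) * sum(R_i^2/n_i) - 3(N+1)
     = 12/(14*15) * (30^2/5 + 36.5^2/5 + 38.5^2/4) - 3*15
     = 0.057143 * 817.013 - 45
     = 1.686429.
Step 4: Ties present; correction factor C = 1 - 6/(14^3 - 14) = 0.997802. Corrected H = 1.686429 / 0.997802 = 1.690143.
Step 5: Under H0, H ~ chi^2(2); p-value = 0.429527.
Step 6: alpha = 0.1. fail to reject H0.

H = 1.6901, df = 2, p = 0.429527, fail to reject H0.


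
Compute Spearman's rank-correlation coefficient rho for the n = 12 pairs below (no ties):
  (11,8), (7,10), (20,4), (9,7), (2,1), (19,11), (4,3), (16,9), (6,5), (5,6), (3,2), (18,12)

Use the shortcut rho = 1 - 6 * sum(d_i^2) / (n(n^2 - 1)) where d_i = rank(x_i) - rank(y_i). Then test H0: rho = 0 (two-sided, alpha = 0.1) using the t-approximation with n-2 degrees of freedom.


Step 1: Rank x and y separately (midranks; no ties here).
rank(x): 11->8, 7->6, 20->12, 9->7, 2->1, 19->11, 4->3, 16->9, 6->5, 5->4, 3->2, 18->10
rank(y): 8->8, 10->10, 4->4, 7->7, 1->1, 11->11, 3->3, 9->9, 5->5, 6->6, 2->2, 12->12
Step 2: d_i = R_x(i) - R_y(i); compute d_i^2.
  (8-8)^2=0, (6-10)^2=16, (12-4)^2=64, (7-7)^2=0, (1-1)^2=0, (11-11)^2=0, (3-3)^2=0, (9-9)^2=0, (5-5)^2=0, (4-6)^2=4, (2-2)^2=0, (10-12)^2=4
sum(d^2) = 88.
Step 3: rho = 1 - 6*88 / (12*(12^2 - 1)) = 1 - 528/1716 = 0.692308.
Step 4: Under H0, t = rho * sqrt((n-2)/(1-rho^2)) = 3.0339 ~ t(10).
Step 5: Two-sided p-value from the t-distribution with 10 df = 0.012593.
Step 6: alpha = 0.1. reject H0.

rho = 0.6923, p = 0.012593, reject H0 at alpha = 0.1.


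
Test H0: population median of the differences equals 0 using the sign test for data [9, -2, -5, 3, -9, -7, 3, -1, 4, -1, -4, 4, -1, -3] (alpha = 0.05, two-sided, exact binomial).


Step 1: Discard zero differences. Original n = 14; n_eff = number of nonzero differences = 14.
Nonzero differences (with sign): +9, -2, -5, +3, -9, -7, +3, -1, +4, -1, -4, +4, -1, -3
Step 2: Count signs: positive = 5, negative = 9.
Step 3: Under H0: P(positive) = 0.5, so the number of positives S ~ Bin(14, 0.5).
Step 4: Two-sided exact p-value = sum of Bin(14,0.5) probabilities at or below the observed probability = 0.423950.
Step 5: alpha = 0.05. fail to reject H0.

n_eff = 14, pos = 5, neg = 9, p = 0.423950, fail to reject H0.


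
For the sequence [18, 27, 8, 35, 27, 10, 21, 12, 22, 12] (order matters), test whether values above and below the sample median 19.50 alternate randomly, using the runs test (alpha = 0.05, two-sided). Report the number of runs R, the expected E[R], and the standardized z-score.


Step 1: Compute median = 19.50; label A = above, B = below.
Labels in order: BABAABABAB  (n_A = 5, n_B = 5)
Step 2: Count runs R = 9.
Step 3: Under H0 (random ordering), E[R] = 2*n_A*n_B/(n_A+n_B) + 1 = 2*5*5/10 + 1 = 6.0000.
        Var[R] = 2*n_A*n_B*(2*n_A*n_B - n_A - n_B) / ((n_A+n_B)^2 * (n_A+n_B-1)) = 2000/900 = 2.2222.
        SD[R] = 1.4907.
Step 4: Continuity-corrected z = (R - 0.5 - E[R]) / SD[R] = (9 - 0.5 - 6.0000) / 1.4907 = 1.6771.
Step 5: Two-sided p-value via normal approximation = 2*(1 - Phi(|z|)) = 0.093533.
Step 6: alpha = 0.05. fail to reject H0.

R = 9, z = 1.6771, p = 0.093533, fail to reject H0.


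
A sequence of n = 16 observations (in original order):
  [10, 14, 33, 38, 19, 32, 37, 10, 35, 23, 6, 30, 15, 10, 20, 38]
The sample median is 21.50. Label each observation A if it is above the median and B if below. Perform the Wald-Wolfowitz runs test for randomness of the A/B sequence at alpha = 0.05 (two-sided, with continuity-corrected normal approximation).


Step 1: Compute median = 21.50; label A = above, B = below.
Labels in order: BBAABAABAABABBBA  (n_A = 8, n_B = 8)
Step 2: Count runs R = 10.
Step 3: Under H0 (random ordering), E[R] = 2*n_A*n_B/(n_A+n_B) + 1 = 2*8*8/16 + 1 = 9.0000.
        Var[R] = 2*n_A*n_B*(2*n_A*n_B - n_A - n_B) / ((n_A+n_B)^2 * (n_A+n_B-1)) = 14336/3840 = 3.7333.
        SD[R] = 1.9322.
Step 4: Continuity-corrected z = (R - 0.5 - E[R]) / SD[R] = (10 - 0.5 - 9.0000) / 1.9322 = 0.2588.
Step 5: Two-sided p-value via normal approximation = 2*(1 - Phi(|z|)) = 0.795809.
Step 6: alpha = 0.05. fail to reject H0.

R = 10, z = 0.2588, p = 0.795809, fail to reject H0.


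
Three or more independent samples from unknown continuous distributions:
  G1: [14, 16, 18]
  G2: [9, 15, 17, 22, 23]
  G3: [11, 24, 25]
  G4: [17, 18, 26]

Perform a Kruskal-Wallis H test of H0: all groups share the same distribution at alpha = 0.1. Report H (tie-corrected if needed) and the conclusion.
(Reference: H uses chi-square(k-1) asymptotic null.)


Step 1: Combine all N = 14 observations and assign midranks.
sorted (value, group, rank): (9,G2,1), (11,G3,2), (14,G1,3), (15,G2,4), (16,G1,5), (17,G2,6.5), (17,G4,6.5), (18,G1,8.5), (18,G4,8.5), (22,G2,10), (23,G2,11), (24,G3,12), (25,G3,13), (26,G4,14)
Step 2: Sum ranks within each group.
R_1 = 16.5 (n_1 = 3)
R_2 = 32.5 (n_2 = 5)
R_3 = 27 (n_3 = 3)
R_4 = 29 (n_4 = 3)
Step 3: H = 12/(N(N+1)) * sum(R_i^2/n_i) - 3(N+1)
     = 12/(14*15) * (16.5^2/3 + 32.5^2/5 + 27^2/3 + 29^2/3) - 3*15
     = 0.057143 * 825.333 - 45
     = 2.161905.
Step 4: Ties present; correction factor C = 1 - 12/(14^3 - 14) = 0.995604. Corrected H = 2.161905 / 0.995604 = 2.171450.
Step 5: Under H0, H ~ chi^2(3); p-value = 0.537594.
Step 6: alpha = 0.1. fail to reject H0.

H = 2.1714, df = 3, p = 0.537594, fail to reject H0.


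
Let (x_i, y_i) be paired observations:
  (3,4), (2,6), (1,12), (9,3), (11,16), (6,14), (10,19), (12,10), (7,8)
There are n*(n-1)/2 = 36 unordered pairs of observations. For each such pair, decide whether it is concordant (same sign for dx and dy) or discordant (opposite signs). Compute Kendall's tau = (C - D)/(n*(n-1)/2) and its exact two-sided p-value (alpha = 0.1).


Step 1: Enumerate the 36 unordered pairs (i,j) with i<j and classify each by sign(x_j-x_i) * sign(y_j-y_i).
  (1,2):dx=-1,dy=+2->D; (1,3):dx=-2,dy=+8->D; (1,4):dx=+6,dy=-1->D; (1,5):dx=+8,dy=+12->C
  (1,6):dx=+3,dy=+10->C; (1,7):dx=+7,dy=+15->C; (1,8):dx=+9,dy=+6->C; (1,9):dx=+4,dy=+4->C
  (2,3):dx=-1,dy=+6->D; (2,4):dx=+7,dy=-3->D; (2,5):dx=+9,dy=+10->C; (2,6):dx=+4,dy=+8->C
  (2,7):dx=+8,dy=+13->C; (2,8):dx=+10,dy=+4->C; (2,9):dx=+5,dy=+2->C; (3,4):dx=+8,dy=-9->D
  (3,5):dx=+10,dy=+4->C; (3,6):dx=+5,dy=+2->C; (3,7):dx=+9,dy=+7->C; (3,8):dx=+11,dy=-2->D
  (3,9):dx=+6,dy=-4->D; (4,5):dx=+2,dy=+13->C; (4,6):dx=-3,dy=+11->D; (4,7):dx=+1,dy=+16->C
  (4,8):dx=+3,dy=+7->C; (4,9):dx=-2,dy=+5->D; (5,6):dx=-5,dy=-2->C; (5,7):dx=-1,dy=+3->D
  (5,8):dx=+1,dy=-6->D; (5,9):dx=-4,dy=-8->C; (6,7):dx=+4,dy=+5->C; (6,8):dx=+6,dy=-4->D
  (6,9):dx=+1,dy=-6->D; (7,8):dx=+2,dy=-9->D; (7,9):dx=-3,dy=-11->C; (8,9):dx=-5,dy=-2->C
Step 2: C = 21, D = 15, total pairs = 36.
Step 3: tau = (C - D)/(n(n-1)/2) = (21 - 15)/36 = 0.166667.
Step 4: Exact two-sided p-value (enumerate n! = 362880 permutations of y under H0): p = 0.612202.
Step 5: alpha = 0.1. fail to reject H0.

tau_b = 0.1667 (C=21, D=15), p = 0.612202, fail to reject H0.


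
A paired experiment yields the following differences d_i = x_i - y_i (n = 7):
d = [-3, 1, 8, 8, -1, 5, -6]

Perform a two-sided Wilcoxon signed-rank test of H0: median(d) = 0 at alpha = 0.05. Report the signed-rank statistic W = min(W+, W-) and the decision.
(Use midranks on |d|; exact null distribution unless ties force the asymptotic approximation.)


Step 1: Drop any zero differences (none here) and take |d_i|.
|d| = [3, 1, 8, 8, 1, 5, 6]
Step 2: Midrank |d_i| (ties get averaged ranks).
ranks: |3|->3, |1|->1.5, |8|->6.5, |8|->6.5, |1|->1.5, |5|->4, |6|->5
Step 3: Attach original signs; sum ranks with positive sign and with negative sign.
W+ = 1.5 + 6.5 + 6.5 + 4 = 18.5
W- = 3 + 1.5 + 5 = 9.5
(Check: W+ + W- = 28 should equal n(n+1)/2 = 28.)
Step 4: Test statistic W = min(W+, W-) = 9.5.
Step 5: Ties in |d|, so use the tie-corrected normal approximation.
        E[W] = n(n+1)/4 = 7*8/4 = 14.
        Tie groups: |d|=1 (t=2), |d|=8 (t=2); sum(t^3 - t) = 12.
        Var[W] = n(n+1)(2n+1)/24 - sum(t^3-t)/48 = 840/24 - 12/48 = 34.75.
        z = (W - E[W]) / sqrt(Var[W]) = (9.5 - 14) / 5.8949 = -0.7634.
        Two-sided p = 2*Phi(z) = 0.445243.
Step 6: alpha = 0.05. fail to reject H0.

W+ = 18.5, W- = 9.5, W = min = 9.5, p = 0.445243, fail to reject H0.


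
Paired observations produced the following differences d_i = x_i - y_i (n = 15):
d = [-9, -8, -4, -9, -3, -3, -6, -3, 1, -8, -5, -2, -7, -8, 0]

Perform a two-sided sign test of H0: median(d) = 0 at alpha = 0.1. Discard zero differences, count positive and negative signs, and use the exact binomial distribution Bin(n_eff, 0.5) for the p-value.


Step 1: Discard zero differences. Original n = 15; n_eff = number of nonzero differences = 14.
Nonzero differences (with sign): -9, -8, -4, -9, -3, -3, -6, -3, +1, -8, -5, -2, -7, -8
Step 2: Count signs: positive = 1, negative = 13.
Step 3: Under H0: P(positive) = 0.5, so the number of positives S ~ Bin(14, 0.5).
Step 4: Two-sided exact p-value = sum of Bin(14,0.5) probabilities at or below the observed probability = 0.001831.
Step 5: alpha = 0.1. reject H0.

n_eff = 14, pos = 1, neg = 13, p = 0.001831, reject H0.
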